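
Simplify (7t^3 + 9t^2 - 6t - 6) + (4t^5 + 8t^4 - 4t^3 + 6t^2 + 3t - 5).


Align terms by degree and add:
  7t^3 + 9t^2 - 6t - 6
+ 4t^5 + 8t^4 - 4t^3 + 6t^2 + 3t - 5
= 4t^5 + 8t^4 + 3t^3 + 15t^2 - 3t - 11


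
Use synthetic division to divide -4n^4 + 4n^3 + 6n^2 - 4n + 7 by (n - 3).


Synthetic division with c = 3. Coefficients: -4, 4, 6, -4, 7
Bring down -4.
  -4 * 3 = -12; -12 + 4 = -8
  -8 * 3 = -24; -24 + 6 = -18
  -18 * 3 = -54; -54 - 4 = -58
  -58 * 3 = -174; -174 + 7 = -167
Quotient: -4n^3 - 8n^2 - 18n - 58, Remainder: -167


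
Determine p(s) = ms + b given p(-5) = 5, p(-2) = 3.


p(s) = ms + b. Using p(-5)=5, p(-2)=3:
m = (5 - 3)/(-5 + 2) = 2/-3 = -2/3
b = 5 - m*(-5) = 5 - 10/3 = 5/3
p(s) = -(2/3)s + (5/3)


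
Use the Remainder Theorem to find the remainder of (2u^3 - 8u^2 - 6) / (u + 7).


By the Remainder Theorem, the remainder equals p(-7):
  2*(-7)^3 = -686
  -8*(-7)^2 = -392
  0*(-7)^1 = 0
  constant: -6
Sum: -686 - 392 + 0 - 6 = -1084


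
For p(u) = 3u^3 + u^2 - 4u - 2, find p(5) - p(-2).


p(5) = 378
p(-2) = -14
p(5) - p(-2) = 378 + 14 = 392


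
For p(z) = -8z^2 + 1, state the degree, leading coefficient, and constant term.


Highest power of z is 2, with coefficient -8. Constant term is 1.
Degree = 2, leading coefficient = -8, constant term = 1


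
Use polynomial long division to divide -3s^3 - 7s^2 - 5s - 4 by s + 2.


(-3s^3 - 7s^2 - 5s - 4) / (s + 2)
Step 1: -3s^2 * (s + 2) = -3s^3 - 6s^2; subtract.
Step 2: -s * (s + 2) = -s^2 - 2s; subtract.
Step 3: -3 * (s + 2) = -3s - 6; subtract.
Quotient: -3s^2 - s - 3, Remainder: 2


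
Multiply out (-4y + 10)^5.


Expand (-4y + 10)^5 by repeated multiplication:
  (-4y + 10)^2 = 16y^2 - 80y + 100
  (-4y + 10)^3 = -64y^3 + 480y^2 - 1200y + 1000
  (-4y + 10)^4 = 256y^4 - 2560y^3 + 9600y^2 - 16000y + 10000
= -1024y^5 + 12800y^4 - 64000y^3 + 160000y^2 - 200000y + 100000


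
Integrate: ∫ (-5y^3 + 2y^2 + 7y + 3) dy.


Reverse power rule on each term:
  ∫ -5y^3 dy = -(5/4)y^4
  ∫ 2y^2 dy = (2/3)y^3
  ∫ 7y dy = (7/2)y^2
  ∫ 3 dy = 3y
F(y) = -(5/4)y^4 + (2/3)y^3 + (7/2)y^2 + 3y + C


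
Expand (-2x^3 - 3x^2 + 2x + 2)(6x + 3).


Distribute each term of the first polynomial:
  (-2x^3)(6x + 3) = -12x^4 - 6x^3
  (-3x^2)(6x + 3) = -18x^3 - 9x^2
  (2x)(6x + 3) = 12x^2 + 6x
  (2)(6x + 3) = 12x + 6
Sum: -12x^4 - 24x^3 + 3x^2 + 18x + 6


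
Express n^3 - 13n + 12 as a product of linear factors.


Try integer roots (divisors of 12). n=3: p(3)=0.
Divide out (n - 3): quotient is n^2 + 3n - 4.
Factor the quadratic: (n - 1)(n + 4)
Result: (n - 3)(n - 1)(n + 4)


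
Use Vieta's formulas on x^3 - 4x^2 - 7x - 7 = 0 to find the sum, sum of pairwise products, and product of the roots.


Monic cubic x^3+bx^2+cx+d=0: sum=-b, pairwise sum=c, product=-d.
b=-4, c=-7, d=-7
r1+r2+r3 = 4
r1r2+r1r3+r2r3 = -7
r1r2r3 = 7


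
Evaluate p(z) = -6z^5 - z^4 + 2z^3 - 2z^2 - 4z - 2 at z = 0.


Using direct substitution:
  -6 * (0)^5 = 0
  -1 * (0)^4 = 0
  2 * (0)^3 = 0
  -2 * (0)^2 = 0
  -4 * (0)^1 = 0
  constant: -2
Sum = 0 + 0 + 0 + 0 + 0 - 2 = -2


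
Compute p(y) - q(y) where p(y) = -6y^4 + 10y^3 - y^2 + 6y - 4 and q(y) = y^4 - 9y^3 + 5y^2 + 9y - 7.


Distribute the minus sign:
  (-6y^4 + 10y^3 - y^2 + 6y - 4)
- (y^4 - 9y^3 + 5y^2 + 9y - 7)
Negate second polynomial: -y^4 + 9y^3 - 5y^2 - 9y + 7
Add: -7y^4 + 19y^3 - 6y^2 - 3y + 3


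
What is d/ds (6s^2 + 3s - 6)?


Apply the power rule term by term:
  d/ds(6s^2) = 12s
  d/ds(3s) = 3
  d/ds(-6) = 0
p'(s) = 12s + 3


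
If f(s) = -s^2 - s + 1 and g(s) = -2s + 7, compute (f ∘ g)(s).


Substitute g(s) into f:
f(g(s)) = -1*(-2s + 7)^2 + (-1)*(-2s + 7) + 1
(-2s + 7)^2 = 4s^2 - 28s + 49
Expand and combine: -4s^2 + 30s - 55


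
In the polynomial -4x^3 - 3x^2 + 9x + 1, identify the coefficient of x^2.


Read off the coefficient of x^2: -3


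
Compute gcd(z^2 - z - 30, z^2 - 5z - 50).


Factor each:
  z^2 - z - 30 = (z + 5)(z - 6)
  z^2 - 5z - 50 = (z + 5)(z - 10)
Common monic factor: z + 5


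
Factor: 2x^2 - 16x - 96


Roots satisfy r1 + r2 = -b/a = 8 and r1*r2 = c/a = -48.
So r1 = 12, r2 = -4.
2x^2 - 16x - 96 = 2(x - r1)(x - r2) = 2(x - 12)(x + 4)


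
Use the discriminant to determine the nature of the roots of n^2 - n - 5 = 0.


D = b^2 - 4ac = (-1)^2 - 4(1)(-5) = 1 + 20 = 21
Since D > 0: two distinct irrational roots


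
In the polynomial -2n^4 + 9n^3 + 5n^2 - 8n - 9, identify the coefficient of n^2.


Read off the coefficient of n^2: 5


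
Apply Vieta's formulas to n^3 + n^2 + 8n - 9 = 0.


Monic cubic n^3+bn^2+cn+d=0: sum=-b, pairwise sum=c, product=-d.
b=1, c=8, d=-9
r1+r2+r3 = -1
r1r2+r1r3+r2r3 = 8
r1r2r3 = 9


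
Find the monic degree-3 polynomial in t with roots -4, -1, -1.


p(t) = (t + 4)(t + 1)(t + 1)
Expand: t^3 + 6t^2 + 9t + 4


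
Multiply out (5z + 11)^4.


Expand (5z + 11)^4 by repeated multiplication:
  (5z + 11)^2 = 25z^2 + 110z + 121
  (5z + 11)^3 = 125z^3 + 825z^2 + 1815z + 1331
= 625z^4 + 5500z^3 + 18150z^2 + 26620z + 14641


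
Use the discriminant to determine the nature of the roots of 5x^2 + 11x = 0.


D = b^2 - 4ac = (11)^2 - 4(5)(0) = 121 = 121
Since D > 0: two distinct rational roots


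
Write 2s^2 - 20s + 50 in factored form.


Roots satisfy r1 + r2 = -b/a = 10 and r1*r2 = c/a = 25.
So r1 = 5, r2 = 5.
2s^2 - 20s + 50 = 2(s - r1)(s - r2) = 2(s - 5)(s - 5)


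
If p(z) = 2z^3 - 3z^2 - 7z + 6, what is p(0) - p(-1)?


p(0) = 6
p(-1) = 8
p(0) - p(-1) = 6 - 8 = -2


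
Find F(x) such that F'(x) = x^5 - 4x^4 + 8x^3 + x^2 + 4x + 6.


Reverse power rule on each term:
  ∫ x^5 dx = (1/6)x^6
  ∫ -4x^4 dx = -(4/5)x^5
  ∫ 8x^3 dx = 2x^4
  ∫ x^2 dx = (1/3)x^3
  ∫ 4x dx = 2x^2
  ∫ 6 dx = 6x
F(x) = (1/6)x^6 - (4/5)x^5 + 2x^4 + (1/3)x^3 + 2x^2 + 6x + C


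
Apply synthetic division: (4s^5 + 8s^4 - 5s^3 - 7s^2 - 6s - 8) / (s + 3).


Synthetic division with c = -3. Coefficients: 4, 8, -5, -7, -6, -8
Bring down 4.
  4 * -3 = -12; -12 + 8 = -4
  -4 * -3 = 12; 12 - 5 = 7
  7 * -3 = -21; -21 - 7 = -28
  -28 * -3 = 84; 84 - 6 = 78
  78 * -3 = -234; -234 - 8 = -242
Quotient: 4s^4 - 4s^3 + 7s^2 - 28s + 78, Remainder: -242


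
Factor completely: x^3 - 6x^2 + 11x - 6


Try integer roots (divisors of -6). x=1: p(1)=0.
Divide out (x - 1): quotient is x^2 - 5x + 6.
Factor the quadratic: (x - 3)(x - 2)
Result: (x - 1)(x - 3)(x - 2)


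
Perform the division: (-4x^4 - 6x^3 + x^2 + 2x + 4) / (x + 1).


(-4x^4 - 6x^3 + x^2 + 2x + 4) / (x + 1)
Step 1: -4x^3 * (x + 1) = -4x^4 - 4x^3; subtract.
Step 2: -2x^2 * (x + 1) = -2x^3 - 2x^2; subtract.
Step 3: 3x * (x + 1) = 3x^2 + 3x; subtract.
Step 4: -1 * (x + 1) = -x - 1; subtract.
Quotient: -4x^3 - 2x^2 + 3x - 1, Remainder: 5


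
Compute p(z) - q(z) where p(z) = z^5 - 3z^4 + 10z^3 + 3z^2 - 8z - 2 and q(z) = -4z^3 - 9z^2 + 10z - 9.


Distribute the minus sign:
  (z^5 - 3z^4 + 10z^3 + 3z^2 - 8z - 2)
- (-4z^3 - 9z^2 + 10z - 9)
Negate second polynomial: 4z^3 + 9z^2 - 10z + 9
Add: z^5 - 3z^4 + 14z^3 + 12z^2 - 18z + 7


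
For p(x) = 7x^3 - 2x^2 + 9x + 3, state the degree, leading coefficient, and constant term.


Highest power of x is 3, with coefficient 7. Constant term is 3.
Degree = 3, leading coefficient = 7, constant term = 3


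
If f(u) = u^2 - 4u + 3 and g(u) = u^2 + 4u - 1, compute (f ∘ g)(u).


Substitute g(u) into f:
f(g(u)) = 1*(u^2 + 4u - 1)^2 + (-4)*(u^2 + 4u - 1) + 3
(u^2 + 4u - 1)^2 = u^4 + 8u^3 + 14u^2 - 8u + 1
Expand and combine: u^4 + 8u^3 + 10u^2 - 24u + 8


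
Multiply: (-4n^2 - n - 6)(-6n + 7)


Distribute each term of the first polynomial:
  (-4n^2)(-6n + 7) = 24n^3 - 28n^2
  (-n)(-6n + 7) = 6n^2 - 7n
  (-6)(-6n + 7) = 36n - 42
Sum: 24n^3 - 22n^2 + 29n - 42


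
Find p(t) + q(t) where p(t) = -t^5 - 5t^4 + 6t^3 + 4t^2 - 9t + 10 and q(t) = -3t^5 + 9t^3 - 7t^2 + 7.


Align terms by degree and add:
  -t^5 - 5t^4 + 6t^3 + 4t^2 - 9t + 10
  -3t^5 + 9t^3 - 7t^2 + 7
= -4t^5 - 5t^4 + 15t^3 - 3t^2 - 9t + 17


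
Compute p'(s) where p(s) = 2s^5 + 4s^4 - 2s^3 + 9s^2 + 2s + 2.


Apply the power rule term by term:
  d/ds(2s^5) = 10s^4
  d/ds(4s^4) = 16s^3
  d/ds(-2s^3) = -6s^2
  d/ds(9s^2) = 18s
  d/ds(2s) = 2
  d/ds(2) = 0
p'(s) = 10s^4 + 16s^3 - 6s^2 + 18s + 2


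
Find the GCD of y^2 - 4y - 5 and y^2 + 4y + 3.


Factor each:
  y^2 - 4y - 5 = (y + 1)(y - 5)
  y^2 + 4y + 3 = (y + 1)(y + 3)
Common monic factor: y + 1


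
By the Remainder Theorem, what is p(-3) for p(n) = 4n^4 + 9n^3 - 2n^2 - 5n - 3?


By the Remainder Theorem, the remainder equals p(-3):
  4*(-3)^4 = 324
  9*(-3)^3 = -243
  -2*(-3)^2 = -18
  -5*(-3)^1 = 15
  constant: -3
Sum: 324 - 243 - 18 + 15 - 3 = 75


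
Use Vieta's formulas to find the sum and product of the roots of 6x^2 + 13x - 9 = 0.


For ax^2+bx+c=0: sum = -b/a, product = c/a.
a=6, b=13, c=-9
Sum = -(13)/6 = -13/6
Product = (-9)/6 = -3/2


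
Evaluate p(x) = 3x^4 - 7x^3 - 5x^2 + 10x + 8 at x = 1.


Using direct substitution:
  3 * (1)^4 = 3
  -7 * (1)^3 = -7
  -5 * (1)^2 = -5
  10 * (1)^1 = 10
  constant: 8
Sum = 3 - 7 - 5 + 10 + 8 = 9


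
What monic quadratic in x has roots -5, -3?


p(x) = (x + 5)(x + 3)
Expand: x^2 + 8x + 15


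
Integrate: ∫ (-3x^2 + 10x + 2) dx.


Reverse power rule on each term:
  ∫ -3x^2 dx = -x^3
  ∫ 10x dx = 5x^2
  ∫ 2 dx = 2x
F(x) = -x^3 + 5x^2 + 2x + C


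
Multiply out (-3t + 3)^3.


Expand (-3t + 3)^3 by repeated multiplication:
  (-3t + 3)^2 = 9t^2 - 18t + 9
= -27t^3 + 81t^2 - 81t + 27


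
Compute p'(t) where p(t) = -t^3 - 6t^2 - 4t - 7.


Apply the power rule term by term:
  d/dt(-t^3) = -3t^2
  d/dt(-6t^2) = -12t
  d/dt(-4t) = -4
  d/dt(-7) = 0
p'(t) = -3t^2 - 12t - 4


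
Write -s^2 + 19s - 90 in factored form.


Roots satisfy r1 + r2 = -b/a = 19 and r1*r2 = c/a = 90.
So r1 = 10, r2 = 9.
-s^2 + 19s - 90 = -(s - r1)(s - r2) = -(s - 10)(s - 9)


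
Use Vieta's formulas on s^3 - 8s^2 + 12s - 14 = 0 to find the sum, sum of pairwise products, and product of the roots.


Monic cubic s^3+bs^2+cs+d=0: sum=-b, pairwise sum=c, product=-d.
b=-8, c=12, d=-14
r1+r2+r3 = 8
r1r2+r1r3+r2r3 = 12
r1r2r3 = 14


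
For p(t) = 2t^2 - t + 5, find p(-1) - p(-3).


p(-1) = 8
p(-3) = 26
p(-1) - p(-3) = 8 - 26 = -18


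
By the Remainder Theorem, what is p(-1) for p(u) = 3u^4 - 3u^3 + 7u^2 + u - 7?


By the Remainder Theorem, the remainder equals p(-1):
  3*(-1)^4 = 3
  -3*(-1)^3 = 3
  7*(-1)^2 = 7
  1*(-1)^1 = -1
  constant: -7
Sum: 3 + 3 + 7 - 1 - 7 = 5


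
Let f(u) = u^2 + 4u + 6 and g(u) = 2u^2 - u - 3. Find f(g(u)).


Substitute g(u) into f:
f(g(u)) = 1*(2u^2 - u - 3)^2 + 4*(2u^2 - u - 3) + 6
(2u^2 - u - 3)^2 = 4u^4 - 4u^3 - 11u^2 + 6u + 9
Expand and combine: 4u^4 - 4u^3 - 3u^2 + 2u + 3


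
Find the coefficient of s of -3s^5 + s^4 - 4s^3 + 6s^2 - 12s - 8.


Read off the coefficient of s: -12


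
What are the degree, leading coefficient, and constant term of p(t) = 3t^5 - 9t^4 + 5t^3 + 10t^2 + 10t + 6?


Highest power of t is 5, with coefficient 3. Constant term is 6.
Degree = 5, leading coefficient = 3, constant term = 6


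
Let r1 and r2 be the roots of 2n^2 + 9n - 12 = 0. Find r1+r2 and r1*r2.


For an^2+bn+c=0: sum = -b/a, product = c/a.
a=2, b=9, c=-12
Sum = -(9)/2 = -9/2
Product = (-12)/2 = -6


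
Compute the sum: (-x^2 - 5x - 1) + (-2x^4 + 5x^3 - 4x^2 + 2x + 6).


Align terms by degree and add:
  -x^2 - 5x - 1
  -2x^4 + 5x^3 - 4x^2 + 2x + 6
= -2x^4 + 5x^3 - 5x^2 - 3x + 5


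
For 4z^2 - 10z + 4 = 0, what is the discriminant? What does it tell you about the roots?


D = b^2 - 4ac = (-10)^2 - 4(4)(4) = 100 - 64 = 36
Since D > 0: two distinct rational roots


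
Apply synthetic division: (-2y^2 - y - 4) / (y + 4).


Synthetic division with c = -4. Coefficients: -2, -1, -4
Bring down -2.
  -2 * -4 = 8; 8 - 1 = 7
  7 * -4 = -28; -28 - 4 = -32
Quotient: -2y + 7, Remainder: -32


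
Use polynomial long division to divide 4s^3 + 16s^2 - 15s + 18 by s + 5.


(4s^3 + 16s^2 - 15s + 18) / (s + 5)
Step 1: 4s^2 * (s + 5) = 4s^3 + 20s^2; subtract.
Step 2: -4s * (s + 5) = -4s^2 - 20s; subtract.
Step 3: 5 * (s + 5) = 5s + 25; subtract.
Quotient: 4s^2 - 4s + 5, Remainder: -7


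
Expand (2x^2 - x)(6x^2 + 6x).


Distribute each term of the first polynomial:
  (2x^2)(6x^2 + 6x) = 12x^4 + 12x^3
  (-x)(6x^2 + 6x) = -6x^3 - 6x^2
Sum: 12x^4 + 6x^3 - 6x^2


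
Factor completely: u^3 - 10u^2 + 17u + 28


Try integer roots (divisors of 28). u=-1: p(-1)=0.
Divide out (u + 1): quotient is u^2 - 11u + 28.
Factor the quadratic: (u - 4)(u - 7)
Result: (u + 1)(u - 4)(u - 7)


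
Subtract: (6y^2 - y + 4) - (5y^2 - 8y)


Distribute the minus sign:
  (6y^2 - y + 4)
- (5y^2 - 8y)
Negate second polynomial: -5y^2 + 8y
Add: y^2 + 7y + 4


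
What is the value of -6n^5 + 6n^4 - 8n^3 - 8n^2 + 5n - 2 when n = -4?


Using direct substitution:
  -6 * (-4)^5 = 6144
  6 * (-4)^4 = 1536
  -8 * (-4)^3 = 512
  -8 * (-4)^2 = -128
  5 * (-4)^1 = -20
  constant: -2
Sum = 6144 + 1536 + 512 - 128 - 20 - 2 = 8042


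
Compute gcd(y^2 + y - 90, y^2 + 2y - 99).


Factor each:
  y^2 + y - 90 = (y - 9)(y + 10)
  y^2 + 2y - 99 = (y - 9)(y + 11)
Common monic factor: y - 9


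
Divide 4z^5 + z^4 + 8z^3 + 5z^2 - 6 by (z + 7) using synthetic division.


Synthetic division with c = -7. Coefficients: 4, 1, 8, 5, 0, -6
Bring down 4.
  4 * -7 = -28; -28 + 1 = -27
  -27 * -7 = 189; 189 + 8 = 197
  197 * -7 = -1379; -1379 + 5 = -1374
  -1374 * -7 = 9618; 9618 + 0 = 9618
  9618 * -7 = -67326; -67326 - 6 = -67332
Quotient: 4z^4 - 27z^3 + 197z^2 - 1374z + 9618, Remainder: -67332


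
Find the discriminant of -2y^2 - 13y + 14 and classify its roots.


D = b^2 - 4ac = (-13)^2 - 4(-2)(14) = 169 + 112 = 281
Since D > 0: two distinct irrational roots


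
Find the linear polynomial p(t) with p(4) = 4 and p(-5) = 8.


p(t) = mt + b. Using p(4)=4, p(-5)=8:
m = (4 - 8)/(4 + 5) = -4/9 = -4/9
b = 4 - m*(4) = 4 + 16/9 = 52/9
p(t) = -(4/9)t + (52/9)


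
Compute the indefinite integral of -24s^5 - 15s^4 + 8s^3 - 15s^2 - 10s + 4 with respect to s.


Reverse power rule on each term:
  ∫ -24s^5 ds = -4s^6
  ∫ -15s^4 ds = -3s^5
  ∫ 8s^3 ds = 2s^4
  ∫ -15s^2 ds = -5s^3
  ∫ -10s ds = -5s^2
  ∫ 4 ds = 4s
F(s) = -4s^6 - 3s^5 + 2s^4 - 5s^3 - 5s^2 + 4s + C


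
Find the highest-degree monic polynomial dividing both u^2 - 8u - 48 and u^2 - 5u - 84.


Factor each:
  u^2 - 8u - 48 = (u - 12)(u + 4)
  u^2 - 5u - 84 = (u - 12)(u + 7)
Common monic factor: u - 12


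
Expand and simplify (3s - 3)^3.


Expand (3s - 3)^3 by repeated multiplication:
  (3s - 3)^2 = 9s^2 - 18s + 9
= 27s^3 - 81s^2 + 81s - 27


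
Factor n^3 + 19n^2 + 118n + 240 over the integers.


Try integer roots (divisors of 240). n=-5: p(-5)=0.
Divide out (n + 5): quotient is n^2 + 14n + 48.
Factor the quadratic: (n + 8)(n + 6)
Result: (n + 5)(n + 8)(n + 6)


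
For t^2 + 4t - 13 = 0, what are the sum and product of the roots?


For at^2+bt+c=0: sum = -b/a, product = c/a.
a=1, b=4, c=-13
Sum = -(4)/1 = -4
Product = (-13)/1 = -13


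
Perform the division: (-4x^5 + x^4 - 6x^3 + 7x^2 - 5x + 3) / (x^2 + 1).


(-4x^5 + x^4 - 6x^3 + 7x^2 - 5x + 3) / (x^2 + 1)
Step 1: -4x^3 * (x^2 + 1) = -4x^5 - 4x^3; subtract.
Step 2: x^2 * (x^2 + 1) = x^4 + x^2; subtract.
Step 3: -2x * (x^2 + 1) = -2x^3 - 2x; subtract.
Step 4: 6 * (x^2 + 1) = 6x^2 + 6; subtract.
Quotient: -4x^3 + x^2 - 2x + 6, Remainder: -3x - 3


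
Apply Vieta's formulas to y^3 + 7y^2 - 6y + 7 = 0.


Monic cubic y^3+by^2+cy+d=0: sum=-b, pairwise sum=c, product=-d.
b=7, c=-6, d=7
r1+r2+r3 = -7
r1r2+r1r3+r2r3 = -6
r1r2r3 = -7


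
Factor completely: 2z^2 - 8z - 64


Roots satisfy r1 + r2 = -b/a = 4 and r1*r2 = c/a = -32.
So r1 = 8, r2 = -4.
2z^2 - 8z - 64 = 2(z - r1)(z - r2) = 2(z - 8)(z + 4)


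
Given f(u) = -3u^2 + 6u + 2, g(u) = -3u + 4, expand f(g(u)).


Substitute g(u) into f:
f(g(u)) = -3*(-3u + 4)^2 + 6*(-3u + 4) + 2
(-3u + 4)^2 = 9u^2 - 24u + 16
Expand and combine: -27u^2 + 54u - 22


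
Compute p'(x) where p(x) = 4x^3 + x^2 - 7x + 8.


Apply the power rule term by term:
  d/dx(4x^3) = 12x^2
  d/dx(x^2) = 2x
  d/dx(-7x) = -7
  d/dx(8) = 0
p'(x) = 12x^2 + 2x - 7


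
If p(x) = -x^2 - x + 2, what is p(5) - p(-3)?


p(5) = -28
p(-3) = -4
p(5) - p(-3) = -28 + 4 = -24


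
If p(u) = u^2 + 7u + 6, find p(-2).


Using direct substitution:
  1 * (-2)^2 = 4
  7 * (-2)^1 = -14
  constant: 6
Sum = 4 - 14 + 6 = -4


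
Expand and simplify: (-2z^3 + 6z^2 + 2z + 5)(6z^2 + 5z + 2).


Distribute each term of the first polynomial:
  (-2z^3)(6z^2 + 5z + 2) = -12z^5 - 10z^4 - 4z^3
  (6z^2)(6z^2 + 5z + 2) = 36z^4 + 30z^3 + 12z^2
  (2z)(6z^2 + 5z + 2) = 12z^3 + 10z^2 + 4z
  (5)(6z^2 + 5z + 2) = 30z^2 + 25z + 10
Sum: -12z^5 + 26z^4 + 38z^3 + 52z^2 + 29z + 10


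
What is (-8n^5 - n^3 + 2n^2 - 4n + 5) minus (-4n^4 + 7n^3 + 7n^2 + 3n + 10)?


Distribute the minus sign:
  (-8n^5 - n^3 + 2n^2 - 4n + 5)
- (-4n^4 + 7n^3 + 7n^2 + 3n + 10)
Negate second polynomial: 4n^4 - 7n^3 - 7n^2 - 3n - 10
Add: -8n^5 + 4n^4 - 8n^3 - 5n^2 - 7n - 5


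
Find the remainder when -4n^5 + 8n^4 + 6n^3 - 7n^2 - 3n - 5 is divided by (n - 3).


By the Remainder Theorem, the remainder equals p(3):
  -4*(3)^5 = -972
  8*(3)^4 = 648
  6*(3)^3 = 162
  -7*(3)^2 = -63
  -3*(3)^1 = -9
  constant: -5
Sum: -972 + 648 + 162 - 63 - 9 - 5 = -239


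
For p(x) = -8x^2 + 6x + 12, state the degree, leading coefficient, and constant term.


Highest power of x is 2, with coefficient -8. Constant term is 12.
Degree = 2, leading coefficient = -8, constant term = 12


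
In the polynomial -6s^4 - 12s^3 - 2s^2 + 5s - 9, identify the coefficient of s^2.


Read off the coefficient of s^2: -2


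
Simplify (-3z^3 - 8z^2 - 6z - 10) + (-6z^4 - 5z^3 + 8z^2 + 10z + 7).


Align terms by degree and add:
  -3z^3 - 8z^2 - 6z - 10
  -6z^4 - 5z^3 + 8z^2 + 10z + 7
= -6z^4 - 8z^3 + 4z - 3


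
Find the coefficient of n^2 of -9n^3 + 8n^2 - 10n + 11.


Read off the coefficient of n^2: 8


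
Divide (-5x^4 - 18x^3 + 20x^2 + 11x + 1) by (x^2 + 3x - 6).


(-5x^4 - 18x^3 + 20x^2 + 11x + 1) / (x^2 + 3x - 6)
Step 1: -5x^2 * (x^2 + 3x - 6) = -5x^4 - 15x^3 + 30x^2; subtract.
Step 2: -3x * (x^2 + 3x - 6) = -3x^3 - 9x^2 + 18x; subtract.
Step 3: -1 * (x^2 + 3x - 6) = -x^2 - 3x + 6; subtract.
Quotient: -5x^2 - 3x - 1, Remainder: -4x - 5


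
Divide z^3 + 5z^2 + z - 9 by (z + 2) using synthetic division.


Synthetic division with c = -2. Coefficients: 1, 5, 1, -9
Bring down 1.
  1 * -2 = -2; -2 + 5 = 3
  3 * -2 = -6; -6 + 1 = -5
  -5 * -2 = 10; 10 - 9 = 1
Quotient: z^2 + 3z - 5, Remainder: 1


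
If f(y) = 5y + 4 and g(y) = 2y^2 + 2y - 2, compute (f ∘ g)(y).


Substitute g(y) into f:
f(g(y)) = 5*(2y^2 + 2y - 2) + 4
Expand and combine: 10y^2 + 10y - 6


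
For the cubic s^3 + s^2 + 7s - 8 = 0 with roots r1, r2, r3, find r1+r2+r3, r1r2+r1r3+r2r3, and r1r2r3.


Monic cubic s^3+bs^2+cs+d=0: sum=-b, pairwise sum=c, product=-d.
b=1, c=7, d=-8
r1+r2+r3 = -1
r1r2+r1r3+r2r3 = 7
r1r2r3 = 8


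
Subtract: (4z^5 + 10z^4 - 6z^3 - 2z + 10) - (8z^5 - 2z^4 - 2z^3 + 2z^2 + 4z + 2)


Distribute the minus sign:
  (4z^5 + 10z^4 - 6z^3 - 2z + 10)
- (8z^5 - 2z^4 - 2z^3 + 2z^2 + 4z + 2)
Negate second polynomial: -8z^5 + 2z^4 + 2z^3 - 2z^2 - 4z - 2
Add: -4z^5 + 12z^4 - 4z^3 - 2z^2 - 6z + 8


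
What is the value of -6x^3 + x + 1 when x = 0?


Using direct substitution:
  -6 * (0)^3 = 0
  0 * (0)^2 = 0
  1 * (0)^1 = 0
  constant: 1
Sum = 0 + 0 + 0 + 1 = 1


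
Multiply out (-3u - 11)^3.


Expand (-3u - 11)^3 by repeated multiplication:
  (-3u - 11)^2 = 9u^2 + 66u + 121
= -27u^3 - 297u^2 - 1089u - 1331


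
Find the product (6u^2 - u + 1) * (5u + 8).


Distribute each term of the first polynomial:
  (6u^2)(5u + 8) = 30u^3 + 48u^2
  (-u)(5u + 8) = -5u^2 - 8u
  (1)(5u + 8) = 5u + 8
Sum: 30u^3 + 43u^2 - 3u + 8


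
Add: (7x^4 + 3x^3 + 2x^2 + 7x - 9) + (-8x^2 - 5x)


Align terms by degree and add:
  7x^4 + 3x^3 + 2x^2 + 7x - 9
  -8x^2 - 5x
= 7x^4 + 3x^3 - 6x^2 + 2x - 9


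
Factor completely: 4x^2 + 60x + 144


Roots satisfy r1 + r2 = -b/a = -15 and r1*r2 = c/a = 36.
So r1 = -3, r2 = -12.
4x^2 + 60x + 144 = 4(x - r1)(x - r2) = 4(x + 3)(x + 12)


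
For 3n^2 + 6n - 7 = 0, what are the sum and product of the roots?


For an^2+bn+c=0: sum = -b/a, product = c/a.
a=3, b=6, c=-7
Sum = -(6)/3 = -2
Product = (-7)/3 = -7/3


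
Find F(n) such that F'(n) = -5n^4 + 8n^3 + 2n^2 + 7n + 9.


Reverse power rule on each term:
  ∫ -5n^4 dn = -n^5
  ∫ 8n^3 dn = 2n^4
  ∫ 2n^2 dn = (2/3)n^3
  ∫ 7n dn = (7/2)n^2
  ∫ 9 dn = 9n
F(n) = -n^5 + 2n^4 + (2/3)n^3 + (7/2)n^2 + 9n + C


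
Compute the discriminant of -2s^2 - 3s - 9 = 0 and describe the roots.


D = b^2 - 4ac = (-3)^2 - 4(-2)(-9) = 9 - 72 = -63
Since D < 0: two complex conjugate roots (no real roots)


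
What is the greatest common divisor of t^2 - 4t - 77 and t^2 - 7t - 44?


Factor each:
  t^2 - 4t - 77 = (t - 11)(t + 7)
  t^2 - 7t - 44 = (t - 11)(t + 4)
Common monic factor: t - 11


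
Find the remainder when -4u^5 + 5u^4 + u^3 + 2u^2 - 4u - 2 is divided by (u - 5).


By the Remainder Theorem, the remainder equals p(5):
  -4*(5)^5 = -12500
  5*(5)^4 = 3125
  1*(5)^3 = 125
  2*(5)^2 = 50
  -4*(5)^1 = -20
  constant: -2
Sum: -12500 + 3125 + 125 + 50 - 20 - 2 = -9222


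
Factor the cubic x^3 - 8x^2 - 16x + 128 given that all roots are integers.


Try integer roots (divisors of 128). x=4: p(4)=0.
Divide out (x - 4): quotient is x^2 - 4x - 32.
Factor the quadratic: (x - 8)(x + 4)
Result: (x - 4)(x - 8)(x + 4)


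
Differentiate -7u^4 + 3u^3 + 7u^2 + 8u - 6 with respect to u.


Apply the power rule term by term:
  d/du(-7u^4) = -28u^3
  d/du(3u^3) = 9u^2
  d/du(7u^2) = 14u
  d/du(8u) = 8
  d/du(-6) = 0
p'(u) = -28u^3 + 9u^2 + 14u + 8


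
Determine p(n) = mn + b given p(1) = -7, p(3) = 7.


p(n) = mn + b. Using p(1)=-7, p(3)=7:
m = (-7 - 7)/(1 - 3) = -14/-2 = 7
b = -7 - m*(1) = -7 - 7 = -14
p(n) = 7n - 14


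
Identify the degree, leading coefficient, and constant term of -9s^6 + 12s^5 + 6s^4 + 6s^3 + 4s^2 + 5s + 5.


Highest power of s is 6, with coefficient -9. Constant term is 5.
Degree = 6, leading coefficient = -9, constant term = 5


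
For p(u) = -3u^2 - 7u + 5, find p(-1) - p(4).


p(-1) = 9
p(4) = -71
p(-1) - p(4) = 9 + 71 = 80


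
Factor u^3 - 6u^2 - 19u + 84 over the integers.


Try integer roots (divisors of 84). u=-4: p(-4)=0.
Divide out (u + 4): quotient is u^2 - 10u + 21.
Factor the quadratic: (u - 7)(u - 3)
Result: (u + 4)(u - 7)(u - 3)


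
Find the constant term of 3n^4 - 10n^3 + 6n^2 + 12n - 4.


Read off the constant term: -4


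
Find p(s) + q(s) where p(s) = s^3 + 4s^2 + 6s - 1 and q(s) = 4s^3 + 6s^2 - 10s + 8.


Align terms by degree and add:
  s^3 + 4s^2 + 6s - 1
+ 4s^3 + 6s^2 - 10s + 8
= 5s^3 + 10s^2 - 4s + 7


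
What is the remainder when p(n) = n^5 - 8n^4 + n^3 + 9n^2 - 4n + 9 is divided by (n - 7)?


By the Remainder Theorem, the remainder equals p(7):
  1*(7)^5 = 16807
  -8*(7)^4 = -19208
  1*(7)^3 = 343
  9*(7)^2 = 441
  -4*(7)^1 = -28
  constant: 9
Sum: 16807 - 19208 + 343 + 441 - 28 + 9 = -1636


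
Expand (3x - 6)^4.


Expand (3x - 6)^4 by repeated multiplication:
  (3x - 6)^2 = 9x^2 - 36x + 36
  (3x - 6)^3 = 27x^3 - 162x^2 + 324x - 216
= 81x^4 - 648x^3 + 1944x^2 - 2592x + 1296


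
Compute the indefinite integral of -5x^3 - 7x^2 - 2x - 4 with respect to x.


Reverse power rule on each term:
  ∫ -5x^3 dx = -(5/4)x^4
  ∫ -7x^2 dx = -(7/3)x^3
  ∫ -2x dx = -x^2
  ∫ -4 dx = -4x
F(x) = -(5/4)x^4 - (7/3)x^3 - x^2 - 4x + C


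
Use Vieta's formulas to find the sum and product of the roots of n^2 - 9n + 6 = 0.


For an^2+bn+c=0: sum = -b/a, product = c/a.
a=1, b=-9, c=6
Sum = -(-9)/1 = 9
Product = (6)/1 = 6


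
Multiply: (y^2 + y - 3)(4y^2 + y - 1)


Distribute each term of the first polynomial:
  (y^2)(4y^2 + y - 1) = 4y^4 + y^3 - y^2
  (y)(4y^2 + y - 1) = 4y^3 + y^2 - y
  (-3)(4y^2 + y - 1) = -12y^2 - 3y + 3
Sum: 4y^4 + 5y^3 - 12y^2 - 4y + 3


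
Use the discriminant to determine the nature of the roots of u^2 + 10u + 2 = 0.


D = b^2 - 4ac = (10)^2 - 4(1)(2) = 100 - 8 = 92
Since D > 0: two distinct irrational roots


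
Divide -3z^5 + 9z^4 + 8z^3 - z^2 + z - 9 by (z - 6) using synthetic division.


Synthetic division with c = 6. Coefficients: -3, 9, 8, -1, 1, -9
Bring down -3.
  -3 * 6 = -18; -18 + 9 = -9
  -9 * 6 = -54; -54 + 8 = -46
  -46 * 6 = -276; -276 - 1 = -277
  -277 * 6 = -1662; -1662 + 1 = -1661
  -1661 * 6 = -9966; -9966 - 9 = -9975
Quotient: -3z^4 - 9z^3 - 46z^2 - 277z - 1661, Remainder: -9975


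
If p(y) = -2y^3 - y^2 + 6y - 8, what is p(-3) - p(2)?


p(-3) = 19
p(2) = -16
p(-3) - p(2) = 19 + 16 = 35


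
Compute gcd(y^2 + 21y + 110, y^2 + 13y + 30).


Factor each:
  y^2 + 21y + 110 = (y + 10)(y + 11)
  y^2 + 13y + 30 = (y + 10)(y + 3)
Common monic factor: y + 10


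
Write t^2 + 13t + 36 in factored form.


Roots satisfy r1 + r2 = -b/a = -13 and r1*r2 = c/a = 36.
So r1 = -4, r2 = -9.
t^2 + 13t + 36 = (t - r1)(t - r2) = (t + 4)(t + 9)


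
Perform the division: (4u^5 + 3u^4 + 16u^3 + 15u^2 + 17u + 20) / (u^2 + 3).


(4u^5 + 3u^4 + 16u^3 + 15u^2 + 17u + 20) / (u^2 + 3)
Step 1: 4u^3 * (u^2 + 3) = 4u^5 + 12u^3; subtract.
Step 2: 3u^2 * (u^2 + 3) = 3u^4 + 9u^2; subtract.
Step 3: 4u * (u^2 + 3) = 4u^3 + 12u; subtract.
Step 4: 6 * (u^2 + 3) = 6u^2 + 18; subtract.
Quotient: 4u^3 + 3u^2 + 4u + 6, Remainder: 5u + 2


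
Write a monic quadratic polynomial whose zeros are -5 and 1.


p(s) = (s + 5)(s - 1)
Expand: s^2 + 4s - 5


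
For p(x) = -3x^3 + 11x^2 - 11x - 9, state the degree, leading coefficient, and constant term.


Highest power of x is 3, with coefficient -3. Constant term is -9.
Degree = 3, leading coefficient = -3, constant term = -9


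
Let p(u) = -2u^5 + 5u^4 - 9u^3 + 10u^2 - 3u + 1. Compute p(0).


Using direct substitution:
  -2 * (0)^5 = 0
  5 * (0)^4 = 0
  -9 * (0)^3 = 0
  10 * (0)^2 = 0
  -3 * (0)^1 = 0
  constant: 1
Sum = 0 + 0 + 0 + 0 + 0 + 1 = 1


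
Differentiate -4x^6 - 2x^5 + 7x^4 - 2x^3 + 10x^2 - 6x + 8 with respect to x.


Apply the power rule term by term:
  d/dx(-4x^6) = -24x^5
  d/dx(-2x^5) = -10x^4
  d/dx(7x^4) = 28x^3
  d/dx(-2x^3) = -6x^2
  d/dx(10x^2) = 20x
  d/dx(-6x) = -6
  d/dx(8) = 0
p'(x) = -24x^5 - 10x^4 + 28x^3 - 6x^2 + 20x - 6


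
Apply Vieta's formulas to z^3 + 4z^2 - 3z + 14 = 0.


Monic cubic z^3+bz^2+cz+d=0: sum=-b, pairwise sum=c, product=-d.
b=4, c=-3, d=14
r1+r2+r3 = -4
r1r2+r1r3+r2r3 = -3
r1r2r3 = -14


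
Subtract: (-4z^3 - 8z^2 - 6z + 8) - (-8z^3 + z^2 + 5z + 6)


Distribute the minus sign:
  (-4z^3 - 8z^2 - 6z + 8)
- (-8z^3 + z^2 + 5z + 6)
Negate second polynomial: 8z^3 - z^2 - 5z - 6
Add: 4z^3 - 9z^2 - 11z + 2


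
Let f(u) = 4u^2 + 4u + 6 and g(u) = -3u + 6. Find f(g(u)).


Substitute g(u) into f:
f(g(u)) = 4*(-3u + 6)^2 + 4*(-3u + 6) + 6
(-3u + 6)^2 = 9u^2 - 36u + 36
Expand and combine: 36u^2 - 156u + 174


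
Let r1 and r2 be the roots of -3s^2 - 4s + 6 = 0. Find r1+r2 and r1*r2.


For as^2+bs+c=0: sum = -b/a, product = c/a.
a=-3, b=-4, c=6
Sum = -(-4)/-3 = -4/3
Product = (6)/-3 = -2


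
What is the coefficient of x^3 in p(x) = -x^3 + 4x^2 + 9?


Read off the coefficient of x^3: -1


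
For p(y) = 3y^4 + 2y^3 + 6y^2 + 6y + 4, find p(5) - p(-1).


p(5) = 2309
p(-1) = 5
p(5) - p(-1) = 2309 - 5 = 2304


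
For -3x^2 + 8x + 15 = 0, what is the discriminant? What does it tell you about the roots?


D = b^2 - 4ac = (8)^2 - 4(-3)(15) = 64 + 180 = 244
Since D > 0: two distinct irrational roots


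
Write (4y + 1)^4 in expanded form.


Expand (4y + 1)^4 by repeated multiplication:
  (4y + 1)^2 = 16y^2 + 8y + 1
  (4y + 1)^3 = 64y^3 + 48y^2 + 12y + 1
= 256y^4 + 256y^3 + 96y^2 + 16y + 1


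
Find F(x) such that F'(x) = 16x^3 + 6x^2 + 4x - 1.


Reverse power rule on each term:
  ∫ 16x^3 dx = 4x^4
  ∫ 6x^2 dx = 2x^3
  ∫ 4x dx = 2x^2
  ∫ -1 dx = -x
F(x) = 4x^4 + 2x^3 + 2x^2 - x + C


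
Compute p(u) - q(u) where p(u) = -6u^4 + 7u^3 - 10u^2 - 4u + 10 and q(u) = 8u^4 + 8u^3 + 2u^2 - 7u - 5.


Distribute the minus sign:
  (-6u^4 + 7u^3 - 10u^2 - 4u + 10)
- (8u^4 + 8u^3 + 2u^2 - 7u - 5)
Negate second polynomial: -8u^4 - 8u^3 - 2u^2 + 7u + 5
Add: -14u^4 - u^3 - 12u^2 + 3u + 15


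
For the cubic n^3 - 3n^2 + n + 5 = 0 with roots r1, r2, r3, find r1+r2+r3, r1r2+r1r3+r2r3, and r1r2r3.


Monic cubic n^3+bn^2+cn+d=0: sum=-b, pairwise sum=c, product=-d.
b=-3, c=1, d=5
r1+r2+r3 = 3
r1r2+r1r3+r2r3 = 1
r1r2r3 = -5


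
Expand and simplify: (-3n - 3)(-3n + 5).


Distribute each term of the first polynomial:
  (-3n)(-3n + 5) = 9n^2 - 15n
  (-3)(-3n + 5) = 9n - 15
Sum: 9n^2 - 6n - 15


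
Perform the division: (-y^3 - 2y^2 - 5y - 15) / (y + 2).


(-y^3 - 2y^2 - 5y - 15) / (y + 2)
Step 1: -y^2 * (y + 2) = -y^3 - 2y^2; subtract.
Step 2: 0 * (y + 2) = 0; subtract.
Step 3: -5 * (y + 2) = -5y - 10; subtract.
Quotient: -y^2 - 5, Remainder: -5


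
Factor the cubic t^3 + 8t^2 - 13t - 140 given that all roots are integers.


Try integer roots (divisors of -140). t=4: p(4)=0.
Divide out (t - 4): quotient is t^2 + 12t + 35.
Factor the quadratic: (t + 7)(t + 5)
Result: (t - 4)(t + 7)(t + 5)


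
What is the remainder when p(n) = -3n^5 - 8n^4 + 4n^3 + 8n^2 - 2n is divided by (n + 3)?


By the Remainder Theorem, the remainder equals p(-3):
  -3*(-3)^5 = 729
  -8*(-3)^4 = -648
  4*(-3)^3 = -108
  8*(-3)^2 = 72
  -2*(-3)^1 = 6
  constant: 0
Sum: 729 - 648 - 108 + 72 + 6 + 0 = 51


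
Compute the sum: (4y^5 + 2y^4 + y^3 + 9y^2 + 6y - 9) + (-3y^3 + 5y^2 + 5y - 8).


Align terms by degree and add:
  4y^5 + 2y^4 + y^3 + 9y^2 + 6y - 9
  -3y^3 + 5y^2 + 5y - 8
= 4y^5 + 2y^4 - 2y^3 + 14y^2 + 11y - 17


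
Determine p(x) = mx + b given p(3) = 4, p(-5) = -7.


p(x) = mx + b. Using p(3)=4, p(-5)=-7:
m = (4 + 7)/(3 + 5) = 11/8 = 11/8
b = 4 - m*(3) = 4 - 33/8 = -1/8
p(x) = (11/8)x - (1/8)


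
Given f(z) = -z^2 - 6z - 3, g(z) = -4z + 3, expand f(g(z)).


Substitute g(z) into f:
f(g(z)) = -1*(-4z + 3)^2 + (-6)*(-4z + 3) + (-3)
(-4z + 3)^2 = 16z^2 - 24z + 9
Expand and combine: -16z^2 + 48z - 30


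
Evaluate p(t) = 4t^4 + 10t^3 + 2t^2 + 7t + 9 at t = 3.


Using direct substitution:
  4 * (3)^4 = 324
  10 * (3)^3 = 270
  2 * (3)^2 = 18
  7 * (3)^1 = 21
  constant: 9
Sum = 324 + 270 + 18 + 21 + 9 = 642


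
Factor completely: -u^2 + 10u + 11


Roots satisfy r1 + r2 = -b/a = 10 and r1*r2 = c/a = -11.
So r1 = 11, r2 = -1.
-u^2 + 10u + 11 = -(u - r1)(u - r2) = -(u - 11)(u + 1)


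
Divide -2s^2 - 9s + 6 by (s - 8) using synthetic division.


Synthetic division with c = 8. Coefficients: -2, -9, 6
Bring down -2.
  -2 * 8 = -16; -16 - 9 = -25
  -25 * 8 = -200; -200 + 6 = -194
Quotient: -2s - 25, Remainder: -194


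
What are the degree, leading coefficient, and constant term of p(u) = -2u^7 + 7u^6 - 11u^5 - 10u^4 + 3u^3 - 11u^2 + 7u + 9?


Highest power of u is 7, with coefficient -2. Constant term is 9.
Degree = 7, leading coefficient = -2, constant term = 9


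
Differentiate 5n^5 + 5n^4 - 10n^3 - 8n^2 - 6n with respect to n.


Apply the power rule term by term:
  d/dn(5n^5) = 25n^4
  d/dn(5n^4) = 20n^3
  d/dn(-10n^3) = -30n^2
  d/dn(-8n^2) = -16n
  d/dn(-6n) = -6
p'(n) = 25n^4 + 20n^3 - 30n^2 - 16n - 6


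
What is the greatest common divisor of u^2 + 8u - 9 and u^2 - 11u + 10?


Factor each:
  u^2 + 8u - 9 = (u - 1)(u + 9)
  u^2 - 11u + 10 = (u - 1)(u - 10)
Common monic factor: u - 1


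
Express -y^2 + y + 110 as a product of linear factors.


Roots satisfy r1 + r2 = -b/a = 1 and r1*r2 = c/a = -110.
So r1 = -10, r2 = 11.
-y^2 + y + 110 = -(y - r1)(y - r2) = -(y + 10)(y - 11)


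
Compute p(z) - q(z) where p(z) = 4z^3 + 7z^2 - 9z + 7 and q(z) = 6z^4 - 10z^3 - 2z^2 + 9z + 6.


Distribute the minus sign:
  (4z^3 + 7z^2 - 9z + 7)
- (6z^4 - 10z^3 - 2z^2 + 9z + 6)
Negate second polynomial: -6z^4 + 10z^3 + 2z^2 - 9z - 6
Add: -6z^4 + 14z^3 + 9z^2 - 18z + 1


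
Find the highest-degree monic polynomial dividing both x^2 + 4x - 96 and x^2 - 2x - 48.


Factor each:
  x^2 + 4x - 96 = (x - 8)(x + 12)
  x^2 - 2x - 48 = (x - 8)(x + 6)
Common monic factor: x - 8


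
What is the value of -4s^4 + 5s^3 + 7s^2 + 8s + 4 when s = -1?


Using direct substitution:
  -4 * (-1)^4 = -4
  5 * (-1)^3 = -5
  7 * (-1)^2 = 7
  8 * (-1)^1 = -8
  constant: 4
Sum = -4 - 5 + 7 - 8 + 4 = -6


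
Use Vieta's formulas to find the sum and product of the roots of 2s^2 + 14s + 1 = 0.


For as^2+bs+c=0: sum = -b/a, product = c/a.
a=2, b=14, c=1
Sum = -(14)/2 = -7
Product = (1)/2 = 1/2


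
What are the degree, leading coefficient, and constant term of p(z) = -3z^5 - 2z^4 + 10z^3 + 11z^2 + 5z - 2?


Highest power of z is 5, with coefficient -3. Constant term is -2.
Degree = 5, leading coefficient = -3, constant term = -2


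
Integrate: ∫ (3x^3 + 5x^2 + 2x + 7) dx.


Reverse power rule on each term:
  ∫ 3x^3 dx = (3/4)x^4
  ∫ 5x^2 dx = (5/3)x^3
  ∫ 2x dx = x^2
  ∫ 7 dx = 7x
F(x) = (3/4)x^4 + (5/3)x^3 + x^2 + 7x + C


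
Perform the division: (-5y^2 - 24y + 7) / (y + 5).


(-5y^2 - 24y + 7) / (y + 5)
Step 1: -5y * (y + 5) = -5y^2 - 25y; subtract.
Step 2: 1 * (y + 5) = y + 5; subtract.
Quotient: -5y + 1, Remainder: 2


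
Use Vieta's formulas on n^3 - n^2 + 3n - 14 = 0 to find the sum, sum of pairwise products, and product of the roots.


Monic cubic n^3+bn^2+cn+d=0: sum=-b, pairwise sum=c, product=-d.
b=-1, c=3, d=-14
r1+r2+r3 = 1
r1r2+r1r3+r2r3 = 3
r1r2r3 = 14


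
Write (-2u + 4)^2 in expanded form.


Expand (-2u + 4)^2 by repeated multiplication:
= 4u^2 - 16u + 16


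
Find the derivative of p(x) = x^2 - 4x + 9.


Apply the power rule term by term:
  d/dx(x^2) = 2x
  d/dx(-4x) = -4
  d/dx(9) = 0
p'(x) = 2x - 4


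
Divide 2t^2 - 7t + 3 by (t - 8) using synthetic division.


Synthetic division with c = 8. Coefficients: 2, -7, 3
Bring down 2.
  2 * 8 = 16; 16 - 7 = 9
  9 * 8 = 72; 72 + 3 = 75
Quotient: 2t + 9, Remainder: 75


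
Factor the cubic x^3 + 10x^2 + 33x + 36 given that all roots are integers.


Try integer roots (divisors of 36). x=-3: p(-3)=0.
Divide out (x + 3): quotient is x^2 + 7x + 12.
Factor the quadratic: (x + 3)(x + 4)
Result: (x + 3)(x + 3)(x + 4)


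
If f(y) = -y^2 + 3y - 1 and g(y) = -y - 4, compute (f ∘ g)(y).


Substitute g(y) into f:
f(g(y)) = -1*(-y - 4)^2 + 3*(-y - 4) + (-1)
(-y - 4)^2 = y^2 + 8y + 16
Expand and combine: -y^2 - 11y - 29


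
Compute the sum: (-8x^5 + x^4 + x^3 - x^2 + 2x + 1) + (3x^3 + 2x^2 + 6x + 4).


Align terms by degree and add:
  -8x^5 + x^4 + x^3 - x^2 + 2x + 1
+ 3x^3 + 2x^2 + 6x + 4
= -8x^5 + x^4 + 4x^3 + x^2 + 8x + 5


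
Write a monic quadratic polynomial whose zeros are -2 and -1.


p(x) = (x + 2)(x + 1)
Expand: x^2 + 3x + 2


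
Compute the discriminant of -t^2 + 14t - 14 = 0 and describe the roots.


D = b^2 - 4ac = (14)^2 - 4(-1)(-14) = 196 - 56 = 140
Since D > 0: two distinct irrational roots


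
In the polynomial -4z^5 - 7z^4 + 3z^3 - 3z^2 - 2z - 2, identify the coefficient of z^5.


Read off the coefficient of z^5: -4


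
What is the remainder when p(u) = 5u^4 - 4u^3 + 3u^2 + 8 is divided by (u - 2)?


By the Remainder Theorem, the remainder equals p(2):
  5*(2)^4 = 80
  -4*(2)^3 = -32
  3*(2)^2 = 12
  0*(2)^1 = 0
  constant: 8
Sum: 80 - 32 + 12 + 0 + 8 = 68


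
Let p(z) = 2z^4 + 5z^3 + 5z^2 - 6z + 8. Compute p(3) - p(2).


p(3) = 332
p(2) = 88
p(3) - p(2) = 332 - 88 = 244


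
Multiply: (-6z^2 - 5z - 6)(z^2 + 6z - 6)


Distribute each term of the first polynomial:
  (-6z^2)(z^2 + 6z - 6) = -6z^4 - 36z^3 + 36z^2
  (-5z)(z^2 + 6z - 6) = -5z^3 - 30z^2 + 30z
  (-6)(z^2 + 6z - 6) = -6z^2 - 36z + 36
Sum: -6z^4 - 41z^3 - 6z + 36


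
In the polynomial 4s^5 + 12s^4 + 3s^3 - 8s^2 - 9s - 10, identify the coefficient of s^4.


Read off the coefficient of s^4: 12


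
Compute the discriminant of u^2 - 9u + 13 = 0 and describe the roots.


D = b^2 - 4ac = (-9)^2 - 4(1)(13) = 81 - 52 = 29
Since D > 0: two distinct irrational roots


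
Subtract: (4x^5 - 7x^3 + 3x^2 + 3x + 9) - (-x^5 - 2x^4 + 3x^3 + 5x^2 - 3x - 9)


Distribute the minus sign:
  (4x^5 - 7x^3 + 3x^2 + 3x + 9)
- (-x^5 - 2x^4 + 3x^3 + 5x^2 - 3x - 9)
Negate second polynomial: x^5 + 2x^4 - 3x^3 - 5x^2 + 3x + 9
Add: 5x^5 + 2x^4 - 10x^3 - 2x^2 + 6x + 18


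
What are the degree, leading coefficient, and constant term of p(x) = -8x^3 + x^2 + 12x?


Highest power of x is 3, with coefficient -8. Constant term is 0.
Degree = 3, leading coefficient = -8, constant term = 0


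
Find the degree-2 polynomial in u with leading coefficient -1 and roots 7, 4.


p(u) = -(u - 7)(u - 4)
Expand: -u^2 + 11u - 28


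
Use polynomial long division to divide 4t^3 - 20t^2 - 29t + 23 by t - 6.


(4t^3 - 20t^2 - 29t + 23) / (t - 6)
Step 1: 4t^2 * (t - 6) = 4t^3 - 24t^2; subtract.
Step 2: 4t * (t - 6) = 4t^2 - 24t; subtract.
Step 3: -5 * (t - 6) = -5t + 30; subtract.
Quotient: 4t^2 + 4t - 5, Remainder: -7


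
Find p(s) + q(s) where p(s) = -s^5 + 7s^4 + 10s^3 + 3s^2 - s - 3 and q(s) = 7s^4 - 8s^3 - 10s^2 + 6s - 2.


Align terms by degree and add:
  -s^5 + 7s^4 + 10s^3 + 3s^2 - s - 3
+ 7s^4 - 8s^3 - 10s^2 + 6s - 2
= -s^5 + 14s^4 + 2s^3 - 7s^2 + 5s - 5


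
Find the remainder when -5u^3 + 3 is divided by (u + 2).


By the Remainder Theorem, the remainder equals p(-2):
  -5*(-2)^3 = 40
  0*(-2)^2 = 0
  0*(-2)^1 = 0
  constant: 3
Sum: 40 + 0 + 0 + 3 = 43


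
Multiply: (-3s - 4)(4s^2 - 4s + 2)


Distribute each term of the first polynomial:
  (-3s)(4s^2 - 4s + 2) = -12s^3 + 12s^2 - 6s
  (-4)(4s^2 - 4s + 2) = -16s^2 + 16s - 8
Sum: -12s^3 - 4s^2 + 10s - 8


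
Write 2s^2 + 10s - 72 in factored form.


Roots satisfy r1 + r2 = -b/a = -5 and r1*r2 = c/a = -36.
So r1 = 4, r2 = -9.
2s^2 + 10s - 72 = 2(s - r1)(s - r2) = 2(s - 4)(s + 9)


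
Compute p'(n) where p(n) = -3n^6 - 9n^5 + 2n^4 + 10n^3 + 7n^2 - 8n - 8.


Apply the power rule term by term:
  d/dn(-3n^6) = -18n^5
  d/dn(-9n^5) = -45n^4
  d/dn(2n^4) = 8n^3
  d/dn(10n^3) = 30n^2
  d/dn(7n^2) = 14n
  d/dn(-8n) = -8
  d/dn(-8) = 0
p'(n) = -18n^5 - 45n^4 + 8n^3 + 30n^2 + 14n - 8


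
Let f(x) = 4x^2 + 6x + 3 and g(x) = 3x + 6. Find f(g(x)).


Substitute g(x) into f:
f(g(x)) = 4*(3x + 6)^2 + 6*(3x + 6) + 3
(3x + 6)^2 = 9x^2 + 36x + 36
Expand and combine: 36x^2 + 162x + 183


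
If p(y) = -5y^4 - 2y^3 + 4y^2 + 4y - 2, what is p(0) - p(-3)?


p(0) = -2
p(-3) = -329
p(0) - p(-3) = -2 + 329 = 327


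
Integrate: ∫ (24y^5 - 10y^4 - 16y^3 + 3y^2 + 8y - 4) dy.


Reverse power rule on each term:
  ∫ 24y^5 dy = 4y^6
  ∫ -10y^4 dy = -2y^5
  ∫ -16y^3 dy = -4y^4
  ∫ 3y^2 dy = y^3
  ∫ 8y dy = 4y^2
  ∫ -4 dy = -4y
F(y) = 4y^6 - 2y^5 - 4y^4 + y^3 + 4y^2 - 4y + C


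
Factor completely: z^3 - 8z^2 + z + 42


Try integer roots (divisors of 42). z=7: p(7)=0.
Divide out (z - 7): quotient is z^2 - z - 6.
Factor the quadratic: (z + 2)(z - 3)
Result: (z - 7)(z + 2)(z - 3)


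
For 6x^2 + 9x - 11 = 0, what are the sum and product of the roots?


For ax^2+bx+c=0: sum = -b/a, product = c/a.
a=6, b=9, c=-11
Sum = -(9)/6 = -3/2
Product = (-11)/6 = -11/6


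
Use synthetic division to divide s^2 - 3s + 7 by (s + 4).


Synthetic division with c = -4. Coefficients: 1, -3, 7
Bring down 1.
  1 * -4 = -4; -4 - 3 = -7
  -7 * -4 = 28; 28 + 7 = 35
Quotient: s - 7, Remainder: 35


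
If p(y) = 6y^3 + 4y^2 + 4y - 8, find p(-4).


Using direct substitution:
  6 * (-4)^3 = -384
  4 * (-4)^2 = 64
  4 * (-4)^1 = -16
  constant: -8
Sum = -384 + 64 - 16 - 8 = -344
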